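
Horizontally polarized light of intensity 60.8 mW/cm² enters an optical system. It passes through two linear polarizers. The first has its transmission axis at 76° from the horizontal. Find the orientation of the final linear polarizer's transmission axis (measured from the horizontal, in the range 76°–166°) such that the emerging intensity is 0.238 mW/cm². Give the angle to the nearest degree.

By Malus's law, I₁ = I₀ cos²(76° − 0°) = I₀ cos²(76°) = 0.05853 I₀.
Target fraction: 0.238 / 60.8 mW/cm² = 0.003914 of I₀.
Need I₂/I₀ = 0.003914, so cos²(θ − 76°) = 0.003914 / 0.05853 = 0.06688.
θ − 76° = arccos(√0.06688) = 75.0°, giving θ ≈ 76 + 75.0 = 151.0°.

θ ≈ 151°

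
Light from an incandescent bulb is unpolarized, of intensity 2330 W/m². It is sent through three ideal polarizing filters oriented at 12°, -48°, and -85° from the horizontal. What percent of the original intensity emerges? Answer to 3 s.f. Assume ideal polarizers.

≈ 7.97%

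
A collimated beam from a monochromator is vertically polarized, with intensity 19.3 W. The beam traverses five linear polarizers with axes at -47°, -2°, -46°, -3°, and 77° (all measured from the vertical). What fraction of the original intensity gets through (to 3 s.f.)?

I₁ = 19.3 W · cos²(47°) = 8.977 W.
I₂ = I₁ · cos²(45°) = 8.977 · 0.5 = 4.488 W.
I₃ = I₂ · cos²(44°) = 4.488 · 0.5174 = 2.323 W.
I₄ = I₃ · cos²(43°) = 2.323 · 0.5349 = 1.242 W.
I₅ = I₄ · cos²(80°) = 1.242 · 0.03015 = 0.03746 W.
Transmitted fraction = 0.001941.

I/I₀ ≈ 0.00194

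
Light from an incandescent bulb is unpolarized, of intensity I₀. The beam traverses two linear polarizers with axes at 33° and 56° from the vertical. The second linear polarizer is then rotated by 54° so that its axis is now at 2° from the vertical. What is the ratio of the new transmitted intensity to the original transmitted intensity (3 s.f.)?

Before rotation:
Unpolarized light through the first polarizer → I₁ = ½ I₀, now polarized at 33°.
I₂ = I₁ cos²(56° − 33°) = 0.5 I₀ · cos²(23°) = 0.4237 I₀.
After rotation:
Unpolarized light through the first polarizer → I₁ = ½ I₀, now polarized at 33°.
I₂ = I₁ cos²(2° − 33°) = 0.5 I₀ · cos²(31°) = 0.3674 I₀.
Ratio = 0.3674 / 0.4237 = 0.8671.

I_new/I_old ≈ 0.867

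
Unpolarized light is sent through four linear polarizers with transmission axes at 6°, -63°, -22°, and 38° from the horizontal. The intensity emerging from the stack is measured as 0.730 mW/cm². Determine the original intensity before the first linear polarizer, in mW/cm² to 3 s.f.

I₀ ≈ 79.8 mW/cm²

Unpolarized light through the first polarizer → I₁ = ½ I₀, now polarized at 6°.
I₂ = I₁ cos²(-63° − 6°) = 0.5 I₀ · cos²(69°) = 0.06421 I₀.
I₃ = I₂ cos²(-22° + 63°) = 0.06421 I₀ · cos²(41°) = 0.03658 I₀.
I₄ = I₃ cos²(38° + 22°) = 0.03658 I₀ · cos²(60°) = 0.009144 I₀.
So 0.730 mW/cm² = 0.009144 I₀, giving I₀ = 0.730/0.009144 = 79.84 mW/cm².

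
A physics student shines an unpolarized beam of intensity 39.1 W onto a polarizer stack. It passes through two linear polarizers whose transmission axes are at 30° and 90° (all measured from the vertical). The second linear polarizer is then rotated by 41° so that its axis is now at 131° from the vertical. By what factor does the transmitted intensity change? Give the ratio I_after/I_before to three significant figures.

Before rotation:
Unpolarized light through the first polarizer → I₁ = ½ I₀, now polarized at 30°.
I₂ = I₁ cos²(90° − 30°) = 0.5 I₀ · cos²(60°) = 0.125 I₀.
After rotation:
Unpolarized light through the first polarizer → I₁ = ½ I₀, now polarized at 30°.
Angle between axes 1 and 2: 79°. I₂ = 0.5 I₀ · cos²(79°) = 0.0182 I₀.
Ratio = 0.0182 / 0.125 = 0.1456.

I_new/I_old ≈ 0.146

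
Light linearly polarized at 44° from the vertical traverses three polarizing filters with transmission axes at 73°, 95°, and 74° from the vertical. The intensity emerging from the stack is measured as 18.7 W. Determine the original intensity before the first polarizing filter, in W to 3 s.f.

I₀ ≈ 32.6 W

By Malus's law, I₁ = I₀ cos²(73° − 44°) = I₀ cos²(29°) = 0.765 I₀.
I₂ = I₁ cos²(95° − 73°) = 0.765 I₀ · cos²(22°) = 0.6576 I₀.
I₃ = I₂ cos²(74° − 95°) = 0.6576 I₀ · cos²(21°) = 0.5732 I₀.
So 18.7 W = 0.5732 I₀, giving I₀ = 18.7/0.5732 = 32.63 W.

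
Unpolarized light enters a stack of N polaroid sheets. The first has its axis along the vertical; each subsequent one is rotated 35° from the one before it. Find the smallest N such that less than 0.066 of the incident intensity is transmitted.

N = 7

First polarizer halves the unpolarized light: factor 1/2.
Each further stage multiplies by cos²(35°) = 0.671.
After N polarizers: T = 0.5·0.671^(N−1). Require T < 0.066 ⇒ N−1 > ln(0.066/0.5)/ln(0.671) = 5.08, so N−1 ≥ 6 and N = 7.
Check: N=7 gives T = 0.04564 < 0.066; N=6 gives T = 0.06802.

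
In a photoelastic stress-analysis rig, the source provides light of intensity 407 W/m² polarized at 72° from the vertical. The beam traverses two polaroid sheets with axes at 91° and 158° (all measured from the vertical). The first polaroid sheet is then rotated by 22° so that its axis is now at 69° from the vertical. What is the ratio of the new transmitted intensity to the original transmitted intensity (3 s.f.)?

Before rotation:
By Malus's law, I₁ = I₀ cos²(91° − 72°) = I₀ cos²(19°) = 0.894 I₀.
I₂ = I₁ cos²(158° − 91°) = 0.894 I₀ · cos²(67°) = 0.1365 I₀.
After rotation:
I₁ = I₀ cos²(69° − 72°) = I₀ cos²(3°) = 0.9973 I₀.
I₂ = I₁ cos²(158° − 69°) = 0.9973 I₀ · cos²(89°) = 0.0003038 I₀.
Ratio = 0.0003038 / 0.1365 = 0.002225.

I_new/I_old ≈ 0.00223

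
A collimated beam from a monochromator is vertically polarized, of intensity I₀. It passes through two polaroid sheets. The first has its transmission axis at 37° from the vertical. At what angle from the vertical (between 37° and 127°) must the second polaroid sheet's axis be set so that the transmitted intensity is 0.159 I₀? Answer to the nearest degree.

I₁ = I₀ cos²(37° − 0°) = I₀ cos²(37°) = 0.6378 I₀.
Need I₂/I₀ = 0.159, so cos²(θ − 37°) = 0.159 / 0.6378 = 0.2493.
θ − 37° = arccos(√0.2493) = 60.0°, giving θ ≈ 37 + 60.0 = 97.0°.

θ ≈ 97°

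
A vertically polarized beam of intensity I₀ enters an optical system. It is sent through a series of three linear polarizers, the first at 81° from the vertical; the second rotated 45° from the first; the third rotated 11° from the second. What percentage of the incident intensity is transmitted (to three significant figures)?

I₁ = I₀ cos²(81° − 0°) = I₀ cos²(81°) = 0.02447 I₀.
I₂ = I₁ cos²(45°) = 0.02447 · 0.5 I₀ = 0.01224 I₀.
I₃ = I₂ cos²(11°) = 0.01224 · 0.9636 I₀ = 0.01179 I₀.
That is 1.179% of the incident intensity.

≈ 1.18%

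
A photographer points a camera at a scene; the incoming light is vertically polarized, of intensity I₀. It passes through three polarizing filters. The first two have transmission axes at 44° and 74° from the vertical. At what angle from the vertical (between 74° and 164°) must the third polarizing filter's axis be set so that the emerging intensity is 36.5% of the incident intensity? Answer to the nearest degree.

I₁ = I₀ cos²(44° − 0°) = I₀ cos²(44°) = 0.5174 I₀.
I₂ = I₁ cos²(74° − 44°) = 0.5174 I₀ · cos²(30°) = 0.3881 I₀.
Need I₃/I₀ = 0.365, so cos²(θ − 74°) = 0.365 / 0.3881 = 0.9405.
θ − 74° = arccos(√0.9405) = 14.1°, giving θ ≈ 74 + 14.1 = 88.1°.

θ ≈ 88°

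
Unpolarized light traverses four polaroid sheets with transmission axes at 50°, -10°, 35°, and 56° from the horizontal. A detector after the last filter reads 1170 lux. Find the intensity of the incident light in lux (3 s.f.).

I₀ ≈ 2.15e4 lux

Unpolarized light through the first polarizer → I₁ = ½ I₀, now polarized at 50°.
I₂ = I₁ cos²(-10° − 50°) = 0.5 I₀ · cos²(60°) = 0.125 I₀.
I₃ = I₂ cos²(35° + 10°) = 0.125 I₀ · cos²(45°) = 0.0625 I₀.
I₄ = I₃ cos²(56° − 35°) = 0.0625 I₀ · cos²(21°) = 0.05447 I₀.
So 1170 lux = 0.05447 I₀, giving I₀ = 1170/0.05447 = 2.148e+04 lux.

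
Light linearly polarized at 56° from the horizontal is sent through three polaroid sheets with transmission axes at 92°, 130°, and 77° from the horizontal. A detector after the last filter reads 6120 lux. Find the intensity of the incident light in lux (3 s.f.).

I₁ = I₀ cos²(92° − 56°) = I₀ cos²(36°) = 0.6545 I₀.
I₂ = I₁ cos²(130° − 92°) = 0.6545 I₀ · cos²(38°) = 0.4064 I₀.
I₃ = I₂ cos²(77° − 130°) = 0.4064 I₀ · cos²(53°) = 0.1472 I₀.
So 6120 lux = 0.1472 I₀, giving I₀ = 6120/0.1472 = 4.158e+04 lux.

I₀ ≈ 4.16e4 lux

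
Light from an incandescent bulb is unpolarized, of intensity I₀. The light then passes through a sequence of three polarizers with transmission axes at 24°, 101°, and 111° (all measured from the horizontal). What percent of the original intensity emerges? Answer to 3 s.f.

Unpolarized light through the first polarizer → I₁ = ½ I₀, now polarized at 24°.
I₂ = I₁ cos²(101° − 24°) = 0.5 I₀ · cos²(77°) = 0.0253 I₀.
I₃ = I₂ cos²(111° − 101°) = 0.0253 I₀ · cos²(10°) = 0.02454 I₀.
That is 2.454% of the incident intensity.

≈ 2.45%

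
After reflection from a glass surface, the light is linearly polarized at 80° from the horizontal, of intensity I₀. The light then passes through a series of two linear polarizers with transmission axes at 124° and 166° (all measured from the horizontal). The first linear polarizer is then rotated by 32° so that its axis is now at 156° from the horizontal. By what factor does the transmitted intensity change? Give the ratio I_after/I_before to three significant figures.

Before rotation:
By Malus's law, I₁ = I₀ cos²(124° − 80°) = I₀ cos²(44°) = 0.5174 I₀.
I₂ = I₁ cos²(166° − 124°) = 0.5174 I₀ · cos²(42°) = 0.2858 I₀.
After rotation:
I₁ = I₀ cos²(156° − 80°) = I₀ cos²(76°) = 0.05853 I₀.
I₂ = I₁ cos²(166° − 156°) = 0.05853 I₀ · cos²(10°) = 0.05676 I₀.
Ratio = 0.05676 / 0.2858 = 0.1986.

I_new/I_old ≈ 0.199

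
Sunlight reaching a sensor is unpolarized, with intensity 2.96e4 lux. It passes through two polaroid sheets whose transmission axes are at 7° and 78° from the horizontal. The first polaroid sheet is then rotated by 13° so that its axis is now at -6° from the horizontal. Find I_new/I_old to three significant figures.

I_new/I_old ≈ 0.103

Before rotation:
Unpolarized light through the first polarizer → I₁ = ½ I₀, now polarized at 7°.
I₂ = I₁ cos²(78° − 7°) = 0.5 I₀ · cos²(71°) = 0.053 I₀.
After rotation:
Unpolarized light through the first polarizer → I₁ = ½ I₀, now polarized at -6°.
I₂ = I₁ cos²(78° + 6°) = 0.5 I₀ · cos²(84°) = 0.005463 I₀.
Ratio = 0.005463 / 0.053 = 0.1031.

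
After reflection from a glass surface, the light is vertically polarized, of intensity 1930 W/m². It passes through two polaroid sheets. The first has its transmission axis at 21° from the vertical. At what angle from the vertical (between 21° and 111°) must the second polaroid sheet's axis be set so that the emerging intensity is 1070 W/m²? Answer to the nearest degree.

I₁ = I₀ cos²(21° − 0°) = I₀ cos²(21°) = 0.8716 I₀.
Target fraction: 1070 / 1930 W/m² = 0.5544 of I₀.
Need I₂/I₀ = 0.5544, so cos²(θ − 21°) = 0.5544 / 0.8716 = 0.6361.
θ − 21° = arccos(√0.6361) = 37.1°, giving θ ≈ 21 + 37.1 = 58.1°.

θ ≈ 58°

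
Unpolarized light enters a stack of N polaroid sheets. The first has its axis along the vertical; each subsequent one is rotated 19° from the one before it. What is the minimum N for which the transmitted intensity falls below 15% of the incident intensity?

First polarizer halves the unpolarized light: factor 1/2.
Each further stage multiplies by cos²(19°) = 0.894.
After N polarizers: T = 0.5·0.894^(N−1). Require T < 0.15 ⇒ N−1 > ln(0.15/0.5)/ln(0.894) = 10.75, so N−1 ≥ 11 and N = 12.
Check: N=12 gives T = 0.1458 < 0.15; N=11 gives T = 0.1631.

N = 12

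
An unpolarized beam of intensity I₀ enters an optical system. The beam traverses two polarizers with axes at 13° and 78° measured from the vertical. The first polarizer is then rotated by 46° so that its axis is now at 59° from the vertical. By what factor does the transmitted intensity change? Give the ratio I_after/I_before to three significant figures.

Before rotation:
Unpolarized light through the first polarizer → I₁ = ½ I₀, now polarized at 13°.
I₂ = I₁ cos²(78° − 13°) = 0.5 I₀ · cos²(65°) = 0.0893 I₀.
After rotation:
Unpolarized light through the first polarizer → I₁ = ½ I₀, now polarized at 59°.
I₂ = I₁ cos²(78° − 59°) = 0.5 I₀ · cos²(19°) = 0.447 I₀.
Ratio = 0.447 / 0.0893 = 5.005.

I_new/I_old ≈ 5.01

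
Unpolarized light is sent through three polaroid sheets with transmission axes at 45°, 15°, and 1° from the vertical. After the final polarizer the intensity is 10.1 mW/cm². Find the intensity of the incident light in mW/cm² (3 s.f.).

Unpolarized light through the first polarizer → I₁ = ½ I₀, now polarized at 45°.
I₂ = I₁ cos²(15° − 45°) = 0.5 I₀ · cos²(30°) = 0.375 I₀.
I₃ = I₂ cos²(1° − 15°) = 0.375 I₀ · cos²(14°) = 0.3531 I₀.
So 10.1 mW/cm² = 0.3531 I₀, giving I₀ = 10.1/0.3531 = 28.61 mW/cm².

I₀ ≈ 28.6 mW/cm²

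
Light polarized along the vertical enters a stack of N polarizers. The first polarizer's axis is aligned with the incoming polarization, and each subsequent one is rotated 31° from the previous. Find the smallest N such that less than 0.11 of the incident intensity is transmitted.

N = 9

First polarizer is aligned with the polarization: full transmission.
Each further stage multiplies by cos²(31°) = 0.7347.
After N polarizers: T = 0.7347^(N−1). Require T < 0.11 ⇒ N−1 > ln(0.11)/ln(0.7347) = 7.16, so N−1 ≥ 8 and N = 9.
Check: N=9 gives T = 0.08493 < 0.11; N=8 gives T = 0.1156.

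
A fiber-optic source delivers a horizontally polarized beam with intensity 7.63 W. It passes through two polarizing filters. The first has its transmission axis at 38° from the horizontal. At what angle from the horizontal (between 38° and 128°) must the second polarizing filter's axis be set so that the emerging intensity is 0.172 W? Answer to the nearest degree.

θ ≈ 117°

I₁ = I₀ cos²(38° − 0°) = I₀ cos²(38°) = 0.621 I₀.
Target fraction: 0.172 / 7.63 W = 0.02254 of I₀.
Need I₂/I₀ = 0.02254, so cos²(θ − 38°) = 0.02254 / 0.621 = 0.0363.
θ − 38° = arccos(√0.0363) = 79.0°, giving θ ≈ 38 + 79.0 = 117.0°.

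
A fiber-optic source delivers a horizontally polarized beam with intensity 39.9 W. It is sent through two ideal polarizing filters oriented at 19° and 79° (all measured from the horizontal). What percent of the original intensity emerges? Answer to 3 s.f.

≈ 22.4%

By Malus's law, I₁ = 39.9 W · cos²(19°) = 35.67 W.
I₂ = I₁ · cos²(60°) = 35.67 · 0.25 = 8.918 W.
That is 22.35% of the incident intensity.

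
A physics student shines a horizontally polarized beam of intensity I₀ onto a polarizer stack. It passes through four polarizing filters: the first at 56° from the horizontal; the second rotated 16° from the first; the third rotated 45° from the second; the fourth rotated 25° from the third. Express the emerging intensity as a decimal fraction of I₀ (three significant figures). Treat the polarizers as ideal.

I₁ = I₀ cos²(56° − 0°) = I₀ cos²(56°) = 0.3127 I₀.
I₂ = I₁ cos²(16°) = 0.3127 · 0.924 I₀ = 0.2889 I₀.
I₃ = I₂ cos²(45°) = 0.2889 · 0.5 I₀ = 0.1445 I₀.
I₄ = I₃ cos²(25°) = 0.1445 · 0.8214 I₀ = 0.1187 I₀.
Transmitted fraction = 0.1187.

≈ 0.119 I₀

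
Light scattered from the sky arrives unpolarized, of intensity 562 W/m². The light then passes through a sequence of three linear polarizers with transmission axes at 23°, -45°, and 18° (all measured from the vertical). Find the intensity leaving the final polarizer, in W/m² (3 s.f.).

I ≈ 8.13 W/m²

Unpolarized light through the first polarizer → I₁ = 562 W/m²/2 = 281 W/m², polarized at 23°.
I₂ = I₁ · cos²(68°) = 281 · 0.1403 = 39.43 W/m².
I₃ = I₂ · cos²(63°) = 39.43 · 0.2061 = 8.127 W/m².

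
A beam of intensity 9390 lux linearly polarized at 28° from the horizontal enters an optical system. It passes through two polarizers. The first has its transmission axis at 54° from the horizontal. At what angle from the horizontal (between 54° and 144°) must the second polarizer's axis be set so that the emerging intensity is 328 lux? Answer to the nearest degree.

By Malus's law, I₁ = I₀ cos²(54° − 28°) = I₀ cos²(26°) = 0.8078 I₀.
Target fraction: 328 / 9390 lux = 0.03493 of I₀.
Need I₂/I₀ = 0.03493, so cos²(θ − 54°) = 0.03493 / 0.8078 = 0.04324.
θ − 54° = arccos(√0.04324) = 78.0°, giving θ ≈ 54 + 78.0 = 132.0°.

θ ≈ 132°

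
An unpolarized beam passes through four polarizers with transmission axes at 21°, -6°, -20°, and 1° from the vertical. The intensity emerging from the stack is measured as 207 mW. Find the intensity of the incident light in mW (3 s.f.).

I₀ ≈ 636 mW

Unpolarized light through the first polarizer → I₁ = ½ I₀, now polarized at 21°.
I₂ = I₁ cos²(-6° − 21°) = 0.5 I₀ · cos²(27°) = 0.3969 I₀.
I₃ = I₂ cos²(-20° + 6°) = 0.3969 I₀ · cos²(14°) = 0.3737 I₀.
I₄ = I₃ cos²(1° + 20°) = 0.3737 I₀ · cos²(21°) = 0.3257 I₀.
So 207 mW = 0.3257 I₀, giving I₀ = 207/0.3257 = 635.5 mW.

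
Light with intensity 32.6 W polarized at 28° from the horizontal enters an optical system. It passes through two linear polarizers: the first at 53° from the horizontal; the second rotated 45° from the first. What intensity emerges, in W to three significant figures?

I₁ = 32.6 W · cos²(25°) = 26.78 W.
I₂ = I₁ · cos²(45°) = 26.78 · 0.5 = 13.39 W.

I ≈ 13.4 W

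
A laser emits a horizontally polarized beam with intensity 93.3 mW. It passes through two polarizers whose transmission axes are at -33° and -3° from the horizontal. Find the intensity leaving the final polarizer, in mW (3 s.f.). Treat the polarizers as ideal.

I ≈ 49.2 mW

I₁ = 93.3 mW · cos²(33°) = 65.62 mW.
I₂ = I₁ · cos²(30°) = 65.62 · 0.75 = 49.22 mW.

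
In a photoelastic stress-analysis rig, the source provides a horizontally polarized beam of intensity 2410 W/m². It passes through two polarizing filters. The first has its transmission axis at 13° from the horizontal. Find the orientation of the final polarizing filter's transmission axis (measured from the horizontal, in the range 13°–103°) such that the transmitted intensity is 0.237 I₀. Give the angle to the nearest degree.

θ ≈ 73°

By Malus's law, I₁ = I₀ cos²(13° − 0°) = I₀ cos²(13°) = 0.9494 I₀.
Need I₂/I₀ = 0.237, so cos²(θ − 13°) = 0.237 / 0.9494 = 0.2496.
θ − 13° = arccos(√0.2496) = 60.0°, giving θ ≈ 13 + 60.0 = 73.0°.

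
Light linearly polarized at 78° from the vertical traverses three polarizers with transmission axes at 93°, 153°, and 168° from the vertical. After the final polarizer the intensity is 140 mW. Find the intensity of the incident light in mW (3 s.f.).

I₀ ≈ 643 mW

I₁ = I₀ cos²(93° − 78°) = I₀ cos²(15°) = 0.933 I₀.
I₂ = I₁ cos²(153° − 93°) = 0.933 I₀ · cos²(60°) = 0.2333 I₀.
I₃ = I₂ cos²(168° − 153°) = 0.2333 I₀ · cos²(15°) = 0.2176 I₀.
So 140 mW = 0.2176 I₀, giving I₀ = 140/0.2176 = 643.3 mW.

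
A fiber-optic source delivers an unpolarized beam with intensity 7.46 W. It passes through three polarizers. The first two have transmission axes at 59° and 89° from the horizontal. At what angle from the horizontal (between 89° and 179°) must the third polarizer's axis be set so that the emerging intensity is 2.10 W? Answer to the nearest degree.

Unpolarized light through the first polarizer → I₁ = ½ I₀, now polarized at 59°.
I₂ = I₁ cos²(89° − 59°) = 0.5 I₀ · cos²(30°) = 0.375 I₀.
Target fraction: 2.10 / 7.46 W = 0.2815 of I₀.
Need I₃/I₀ = 0.2815, so cos²(θ − 89°) = 0.2815 / 0.375 = 0.7507.
θ − 89° = arccos(√0.7507) = 30.0°, giving θ ≈ 89 + 30.0 = 119.0°.

θ ≈ 119°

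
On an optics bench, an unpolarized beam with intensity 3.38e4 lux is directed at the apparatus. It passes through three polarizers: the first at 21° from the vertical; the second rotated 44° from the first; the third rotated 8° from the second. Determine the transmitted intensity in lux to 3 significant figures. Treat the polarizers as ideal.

Unpolarized light through the first polarizer → I₁ = 3.38e4 lux/2 = 1.69e+04 lux, polarized at 21°.
I₂ = I₁ · cos²(44°) = 1.69e+04 · 0.5174 = 8745 lux.
I₃ = I₂ · cos²(8°) = 8745 · 0.9806 = 8576 lux.

I ≈ 8580 lux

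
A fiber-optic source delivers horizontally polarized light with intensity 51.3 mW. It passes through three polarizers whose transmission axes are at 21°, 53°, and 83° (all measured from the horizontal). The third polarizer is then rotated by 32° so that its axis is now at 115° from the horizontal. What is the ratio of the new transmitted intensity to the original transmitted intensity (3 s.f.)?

Before rotation:
I₁ = I₀ cos²(21° − 0°) = I₀ cos²(21°) = 0.8716 I₀.
I₂ = I₁ cos²(53° − 21°) = 0.8716 I₀ · cos²(32°) = 0.6268 I₀.
I₃ = I₂ cos²(83° − 53°) = 0.6268 I₀ · cos²(30°) = 0.4701 I₀.
After rotation:
I₁ = I₀ cos²(21° − 0°) = I₀ cos²(21°) = 0.8716 I₀.
I₂ = I₁ cos²(53° − 21°) = 0.8716 I₀ · cos²(32°) = 0.6268 I₀.
I₃ = I₂ cos²(115° − 53°) = 0.6268 I₀ · cos²(62°) = 0.1382 I₀.
Ratio = 0.1382 / 0.4701 = 0.2939.

I_new/I_old ≈ 0.294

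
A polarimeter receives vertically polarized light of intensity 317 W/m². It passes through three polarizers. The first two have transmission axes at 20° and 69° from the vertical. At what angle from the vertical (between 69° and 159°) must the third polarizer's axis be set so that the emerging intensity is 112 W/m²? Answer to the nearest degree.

θ ≈ 84°

I₁ = I₀ cos²(20° − 0°) = I₀ cos²(20°) = 0.883 I₀.
I₂ = I₁ cos²(69° − 20°) = 0.883 I₀ · cos²(49°) = 0.3801 I₀.
Target fraction: 112 / 317 W/m² = 0.3533 of I₀.
Need I₃/I₀ = 0.3533, so cos²(θ − 69°) = 0.3533 / 0.3801 = 0.9296.
θ − 69° = arccos(√0.9296) = 15.4°, giving θ ≈ 69 + 15.4 = 84.4°.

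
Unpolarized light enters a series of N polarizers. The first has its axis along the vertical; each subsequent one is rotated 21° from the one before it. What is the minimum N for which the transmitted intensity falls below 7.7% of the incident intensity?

First polarizer halves the unpolarized light: factor 1/2.
Each further stage multiplies by cos²(21°) = 0.8716.
After N polarizers: T = 0.5·0.8716^(N−1). Require T < 0.077 ⇒ N−1 > ln(0.077/0.5)/ln(0.8716) = 13.61, so N−1 ≥ 14 and N = 15.
Check: N=15 gives T = 0.07298 < 0.077; N=14 gives T = 0.08374.

N = 15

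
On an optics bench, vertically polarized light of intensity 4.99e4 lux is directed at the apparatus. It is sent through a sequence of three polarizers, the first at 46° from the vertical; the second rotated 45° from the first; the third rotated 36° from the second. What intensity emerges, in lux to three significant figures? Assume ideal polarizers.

I₁ = 4.99e4 lux · cos²(46°) = 2.408e+04 lux.
I₂ = I₁ · cos²(45°) = 2.408e+04 · 0.5 = 1.204e+04 lux.
I₃ = I₂ · cos²(36°) = 1.204e+04 · 0.6545 = 7880 lux.

I ≈ 7880 lux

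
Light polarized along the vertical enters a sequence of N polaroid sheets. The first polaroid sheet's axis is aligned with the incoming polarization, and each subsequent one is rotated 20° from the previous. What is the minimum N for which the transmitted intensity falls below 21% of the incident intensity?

First polarizer is aligned with the polarization: full transmission.
Each further stage multiplies by cos²(20°) = 0.883.
After N polarizers: T = 0.883^(N−1). Require T < 0.21 ⇒ N−1 > ln(0.21)/ln(0.883) = 12.54, so N−1 ≥ 13 and N = 14.
Check: N=14 gives T = 0.1984 < 0.21; N=13 gives T = 0.2247.

N = 14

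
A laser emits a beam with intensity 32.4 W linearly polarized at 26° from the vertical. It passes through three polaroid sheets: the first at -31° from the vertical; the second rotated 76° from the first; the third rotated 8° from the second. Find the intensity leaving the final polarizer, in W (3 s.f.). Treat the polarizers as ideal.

I ≈ 0.552 W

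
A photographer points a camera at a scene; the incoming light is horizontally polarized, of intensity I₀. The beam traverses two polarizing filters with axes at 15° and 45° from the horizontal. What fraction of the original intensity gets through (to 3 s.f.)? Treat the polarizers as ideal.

≈ 0.700 I₀

By Malus's law, I₁ = I₀ cos²(15° − 0°) = I₀ cos²(15°) = 0.933 I₀.
I₂ = I₁ cos²(45° − 15°) = 0.933 I₀ · cos²(30°) = 0.6998 I₀.
Transmitted fraction = 0.6998.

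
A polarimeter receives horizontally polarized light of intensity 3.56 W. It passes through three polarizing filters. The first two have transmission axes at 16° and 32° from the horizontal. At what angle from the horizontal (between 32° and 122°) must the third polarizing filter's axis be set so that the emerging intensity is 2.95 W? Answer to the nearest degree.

θ ≈ 42°

I₁ = I₀ cos²(16° − 0°) = I₀ cos²(16°) = 0.924 I₀.
I₂ = I₁ cos²(32° − 16°) = 0.924 I₀ · cos²(16°) = 0.8538 I₀.
Target fraction: 2.95 / 3.56 W = 0.8287 of I₀.
Need I₃/I₀ = 0.8287, so cos²(θ − 32°) = 0.8287 / 0.8538 = 0.9705.
θ − 32° = arccos(√0.9705) = 9.9°, giving θ ≈ 32 + 9.9 = 41.9°.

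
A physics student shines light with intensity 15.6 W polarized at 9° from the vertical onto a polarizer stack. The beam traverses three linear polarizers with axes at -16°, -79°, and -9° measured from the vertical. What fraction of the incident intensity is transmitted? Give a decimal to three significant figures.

I/I₀ ≈ 0.0198

I₁ = 15.6 W · cos²(25°) = 12.81 W.
I₂ = I₁ · cos²(63°) = 12.81 · 0.2061 = 2.641 W.
I₃ = I₂ · cos²(70°) = 2.641 · 0.117 = 0.3089 W.
Transmitted fraction = 0.0198.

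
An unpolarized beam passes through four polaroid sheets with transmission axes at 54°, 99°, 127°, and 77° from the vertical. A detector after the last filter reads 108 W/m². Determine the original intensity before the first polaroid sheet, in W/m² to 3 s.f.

I₀ ≈ 1340 W/m²

Unpolarized light through the first polarizer → I₁ = ½ I₀, now polarized at 54°.
I₂ = I₁ cos²(99° − 54°) = 0.5 I₀ · cos²(45°) = 0.25 I₀.
I₃ = I₂ cos²(127° − 99°) = 0.25 I₀ · cos²(28°) = 0.1949 I₀.
I₄ = I₃ cos²(77° − 127°) = 0.1949 I₀ · cos²(50°) = 0.08053 I₀.
So 108 W/m² = 0.08053 I₀, giving I₀ = 108/0.08053 = 1341 W/m².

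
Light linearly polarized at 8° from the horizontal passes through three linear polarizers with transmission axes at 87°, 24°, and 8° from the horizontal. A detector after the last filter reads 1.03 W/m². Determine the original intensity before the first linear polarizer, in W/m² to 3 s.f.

I₀ ≈ 149 W/m²

I₁ = I₀ cos²(87° − 8°) = I₀ cos²(79°) = 0.03641 I₀.
I₂ = I₁ cos²(24° − 87°) = 0.03641 I₀ · cos²(63°) = 0.007504 I₀.
I₃ = I₂ cos²(8° − 24°) = 0.007504 I₀ · cos²(16°) = 0.006934 I₀.
So 1.03 W/m² = 0.006934 I₀, giving I₀ = 1.03/0.006934 = 148.5 W/m².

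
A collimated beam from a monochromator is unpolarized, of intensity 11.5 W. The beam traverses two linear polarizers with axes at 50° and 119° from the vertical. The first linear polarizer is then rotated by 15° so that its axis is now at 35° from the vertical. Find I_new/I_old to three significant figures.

I_new/I_old ≈ 0.0851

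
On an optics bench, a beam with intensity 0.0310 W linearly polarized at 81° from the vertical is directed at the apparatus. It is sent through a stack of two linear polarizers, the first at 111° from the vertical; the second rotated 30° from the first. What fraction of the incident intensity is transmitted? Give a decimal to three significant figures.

By Malus's law, I₁ = 0.0310 W · cos²(30°) = 0.02325 W.
I₂ = I₁ · cos²(30°) = 0.02325 · 0.75 = 0.01744 W.
Transmitted fraction = 0.5625.

I/I₀ ≈ 0.563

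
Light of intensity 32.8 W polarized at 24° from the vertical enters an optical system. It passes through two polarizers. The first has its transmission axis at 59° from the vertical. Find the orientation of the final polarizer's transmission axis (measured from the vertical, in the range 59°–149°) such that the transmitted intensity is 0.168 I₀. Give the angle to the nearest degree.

θ ≈ 119°

I₁ = I₀ cos²(59° − 24°) = I₀ cos²(35°) = 0.671 I₀.
Need I₂/I₀ = 0.168, so cos²(θ − 59°) = 0.168 / 0.671 = 0.2504.
θ − 59° = arccos(√0.2504) = 60.0°, giving θ ≈ 59 + 60.0 = 119.0°.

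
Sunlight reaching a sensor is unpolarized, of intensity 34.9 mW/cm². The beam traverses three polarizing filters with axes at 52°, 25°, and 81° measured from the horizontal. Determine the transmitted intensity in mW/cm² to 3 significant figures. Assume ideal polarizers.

I ≈ 4.33 mW/cm²

Unpolarized light through the first polarizer → I₁ = 34.9 mW/cm²/2 = 17.45 mW/cm², polarized at 52°.
I₂ = I₁ · cos²(27°) = 17.45 · 0.7939 = 13.85 mW/cm².
I₃ = I₂ · cos²(56°) = 13.85 · 0.3127 = 4.332 mW/cm².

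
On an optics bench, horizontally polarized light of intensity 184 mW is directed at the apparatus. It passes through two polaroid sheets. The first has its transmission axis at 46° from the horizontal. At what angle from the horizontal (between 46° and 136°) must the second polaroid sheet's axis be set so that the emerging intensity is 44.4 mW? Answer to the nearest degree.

θ ≈ 91°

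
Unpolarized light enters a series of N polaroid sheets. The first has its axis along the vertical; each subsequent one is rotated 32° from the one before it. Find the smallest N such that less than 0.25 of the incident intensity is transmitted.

N = 4

First polarizer halves the unpolarized light: factor 1/2.
Each further stage multiplies by cos²(32°) = 0.7192.
After N polarizers: T = 0.5·0.7192^(N−1). Require T < 0.25 ⇒ N−1 > ln(0.25/0.5)/ln(0.7192) = 2.10, so N−1 ≥ 3 and N = 4.
Check: N=4 gives T = 0.186 < 0.25; N=3 gives T = 0.2586.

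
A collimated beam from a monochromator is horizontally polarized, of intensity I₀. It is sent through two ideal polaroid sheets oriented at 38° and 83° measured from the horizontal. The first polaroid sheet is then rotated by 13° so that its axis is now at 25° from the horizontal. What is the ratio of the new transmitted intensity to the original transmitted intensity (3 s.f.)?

Before rotation:
By Malus's law, I₁ = I₀ cos²(38° − 0°) = I₀ cos²(38°) = 0.621 I₀.
I₂ = I₁ cos²(83° − 38°) = 0.621 I₀ · cos²(45°) = 0.3105 I₀.
After rotation:
I₁ = I₀ cos²(25° − 0°) = I₀ cos²(25°) = 0.8214 I₀.
I₂ = I₁ cos²(83° − 25°) = 0.8214 I₀ · cos²(58°) = 0.2307 I₀.
Ratio = 0.2307 / 0.3105 = 0.7429.

I_new/I_old ≈ 0.743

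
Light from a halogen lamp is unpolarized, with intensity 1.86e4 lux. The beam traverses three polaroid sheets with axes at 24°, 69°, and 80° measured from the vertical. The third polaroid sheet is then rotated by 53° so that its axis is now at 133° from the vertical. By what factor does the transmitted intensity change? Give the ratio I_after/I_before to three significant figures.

Before rotation:
Unpolarized light through the first polarizer → I₁ = ½ I₀, now polarized at 24°.
I₂ = I₁ cos²(69° − 24°) = 0.5 I₀ · cos²(45°) = 0.25 I₀.
I₃ = I₂ cos²(80° − 69°) = 0.25 I₀ · cos²(11°) = 0.2409 I₀.
After rotation:
Unpolarized light through the first polarizer → I₁ = ½ I₀, now polarized at 24°.
I₂ = I₁ cos²(69° − 24°) = 0.5 I₀ · cos²(45°) = 0.25 I₀.
I₃ = I₂ cos²(133° − 69°) = 0.25 I₀ · cos²(64°) = 0.04804 I₀.
Ratio = 0.04804 / 0.2409 = 0.1994.

I_new/I_old ≈ 0.199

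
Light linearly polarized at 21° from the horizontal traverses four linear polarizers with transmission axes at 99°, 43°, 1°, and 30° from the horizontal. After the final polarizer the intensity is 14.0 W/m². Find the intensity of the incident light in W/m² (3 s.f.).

I₀ ≈ 2450 W/m²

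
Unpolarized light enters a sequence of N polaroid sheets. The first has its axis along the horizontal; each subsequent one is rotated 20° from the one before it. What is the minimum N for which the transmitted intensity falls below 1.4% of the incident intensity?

First polarizer halves the unpolarized light: factor 1/2.
Each further stage multiplies by cos²(20°) = 0.883.
After N polarizers: T = 0.5·0.883^(N−1). Require T < 0.014 ⇒ N−1 > ln(0.014/0.5)/ln(0.883) = 28.74, so N−1 ≥ 29 and N = 30.
Check: N=30 gives T = 0.01356 < 0.014; N=29 gives T = 0.01535.

N = 30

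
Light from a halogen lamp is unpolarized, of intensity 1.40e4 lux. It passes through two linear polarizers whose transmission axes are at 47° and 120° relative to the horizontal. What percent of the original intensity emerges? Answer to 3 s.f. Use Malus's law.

Unpolarized light through the first polarizer → I₁ = 1.40e4 lux/2 = 7000 lux, polarized at 47°.
I₂ = I₁ · cos²(73°) = 7000 · 0.08548 = 598.4 lux.
That is 4.274% of the incident intensity.

≈ 4.27%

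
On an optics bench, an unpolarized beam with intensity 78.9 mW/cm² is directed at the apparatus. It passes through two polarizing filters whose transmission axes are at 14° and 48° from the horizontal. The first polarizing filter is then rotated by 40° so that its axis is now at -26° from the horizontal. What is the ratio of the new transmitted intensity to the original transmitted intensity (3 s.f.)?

I_new/I_old ≈ 0.111

Before rotation:
Unpolarized light through the first polarizer → I₁ = ½ I₀, now polarized at 14°.
I₂ = I₁ cos²(48° − 14°) = 0.5 I₀ · cos²(34°) = 0.3437 I₀.
After rotation:
Unpolarized light through the first polarizer → I₁ = ½ I₀, now polarized at -26°.
I₂ = I₁ cos²(48° + 26°) = 0.5 I₀ · cos²(74°) = 0.03799 I₀.
Ratio = 0.03799 / 0.3437 = 0.1105.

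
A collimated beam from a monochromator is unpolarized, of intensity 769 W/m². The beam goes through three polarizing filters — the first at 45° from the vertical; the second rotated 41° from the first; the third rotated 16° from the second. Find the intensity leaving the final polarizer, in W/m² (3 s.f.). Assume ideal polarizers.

Unpolarized light through the first polarizer → I₁ = 769 W/m²/2 = 384.5 W/m², polarized at 45°.
I₂ = I₁ · cos²(41°) = 384.5 · 0.5696 = 219 W/m².
I₃ = I₂ · cos²(16°) = 219 · 0.924 = 202.4 W/m².

I ≈ 202 W/m²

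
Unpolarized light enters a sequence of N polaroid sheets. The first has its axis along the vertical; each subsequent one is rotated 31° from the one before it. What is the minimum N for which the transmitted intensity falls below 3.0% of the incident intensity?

First polarizer halves the unpolarized light: factor 1/2.
Each further stage multiplies by cos²(31°) = 0.7347.
After N polarizers: T = 0.5·0.7347^(N−1). Require T < 0.030 ⇒ N−1 > ln(0.030/0.5)/ln(0.7347) = 9.13, so N−1 ≥ 10 and N = 11.
Check: N=11 gives T = 0.02292 < 0.030; N=10 gives T = 0.0312.

N = 11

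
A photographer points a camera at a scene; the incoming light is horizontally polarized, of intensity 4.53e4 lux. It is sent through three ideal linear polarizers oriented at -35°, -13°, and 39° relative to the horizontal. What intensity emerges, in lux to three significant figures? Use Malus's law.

I ≈ 9900 lux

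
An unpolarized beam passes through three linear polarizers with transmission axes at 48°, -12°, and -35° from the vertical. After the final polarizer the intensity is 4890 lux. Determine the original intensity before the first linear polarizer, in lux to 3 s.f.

I₀ ≈ 4.62e4 lux

Unpolarized light through the first polarizer → I₁ = ½ I₀, now polarized at 48°.
I₂ = I₁ cos²(-12° − 48°) = 0.5 I₀ · cos²(60°) = 0.125 I₀.
I₃ = I₂ cos²(-35° + 12°) = 0.125 I₀ · cos²(23°) = 0.1059 I₀.
So 4890 lux = 0.1059 I₀, giving I₀ = 4890/0.1059 = 4.617e+04 lux.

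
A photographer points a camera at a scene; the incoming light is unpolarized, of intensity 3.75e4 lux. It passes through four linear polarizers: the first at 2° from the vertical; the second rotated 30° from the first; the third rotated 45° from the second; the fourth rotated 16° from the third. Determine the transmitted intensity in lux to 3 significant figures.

I ≈ 6500 lux

Unpolarized light through the first polarizer → I₁ = 3.75e4 lux/2 = 1.875e+04 lux, polarized at 2°.
I₂ = I₁ · cos²(30°) = 1.875e+04 · 0.75 = 1.406e+04 lux.
I₃ = I₂ · cos²(45°) = 1.406e+04 · 0.5 = 7031 lux.
I₄ = I₃ · cos²(16°) = 7031 · 0.924 = 6497 lux.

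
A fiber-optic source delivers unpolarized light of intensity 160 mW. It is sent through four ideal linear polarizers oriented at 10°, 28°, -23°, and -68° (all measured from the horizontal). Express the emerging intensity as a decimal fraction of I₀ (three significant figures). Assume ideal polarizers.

Unpolarized light through the first polarizer → I₁ = 160 mW/2 = 80 mW, polarized at 10°.
I₂ = I₁ · cos²(18°) = 80 · 0.9045 = 72.36 mW.
I₃ = I₂ · cos²(51°) = 72.36 · 0.396 = 28.66 mW.
I₄ = I₃ · cos²(45°) = 28.66 · 0.5 = 14.33 mW.
Transmitted fraction = 0.08956.

I/I₀ ≈ 0.0896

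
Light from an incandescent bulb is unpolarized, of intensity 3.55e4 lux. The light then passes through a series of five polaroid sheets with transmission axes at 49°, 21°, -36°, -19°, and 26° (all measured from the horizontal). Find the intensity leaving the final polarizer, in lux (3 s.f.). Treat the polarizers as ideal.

I ≈ 1880 lux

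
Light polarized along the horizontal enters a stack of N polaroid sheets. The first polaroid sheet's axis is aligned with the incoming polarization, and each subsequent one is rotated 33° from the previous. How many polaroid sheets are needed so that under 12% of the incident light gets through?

N = 8

First polarizer is aligned with the polarization: full transmission.
Each further stage multiplies by cos²(33°) = 0.7034.
After N polarizers: T = 0.7034^(N−1). Require T < 0.12 ⇒ N−1 > ln(0.12)/ln(0.7034) = 6.03, so N−1 ≥ 7 and N = 8.
Check: N=8 gives T = 0.08517 < 0.12; N=7 gives T = 0.1211.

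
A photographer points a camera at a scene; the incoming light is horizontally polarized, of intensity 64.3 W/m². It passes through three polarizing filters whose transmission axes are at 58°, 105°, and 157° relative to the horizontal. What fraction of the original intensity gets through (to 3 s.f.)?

I/I₀ ≈ 0.0495

By Malus's law, I₁ = 64.3 W/m² · cos²(58°) = 18.06 W/m².
I₂ = I₁ · cos²(47°) = 18.06 · 0.4651 = 8.398 W/m².
I₃ = I₂ · cos²(52°) = 8.398 · 0.379 = 3.183 W/m².
Transmitted fraction = 0.04951.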